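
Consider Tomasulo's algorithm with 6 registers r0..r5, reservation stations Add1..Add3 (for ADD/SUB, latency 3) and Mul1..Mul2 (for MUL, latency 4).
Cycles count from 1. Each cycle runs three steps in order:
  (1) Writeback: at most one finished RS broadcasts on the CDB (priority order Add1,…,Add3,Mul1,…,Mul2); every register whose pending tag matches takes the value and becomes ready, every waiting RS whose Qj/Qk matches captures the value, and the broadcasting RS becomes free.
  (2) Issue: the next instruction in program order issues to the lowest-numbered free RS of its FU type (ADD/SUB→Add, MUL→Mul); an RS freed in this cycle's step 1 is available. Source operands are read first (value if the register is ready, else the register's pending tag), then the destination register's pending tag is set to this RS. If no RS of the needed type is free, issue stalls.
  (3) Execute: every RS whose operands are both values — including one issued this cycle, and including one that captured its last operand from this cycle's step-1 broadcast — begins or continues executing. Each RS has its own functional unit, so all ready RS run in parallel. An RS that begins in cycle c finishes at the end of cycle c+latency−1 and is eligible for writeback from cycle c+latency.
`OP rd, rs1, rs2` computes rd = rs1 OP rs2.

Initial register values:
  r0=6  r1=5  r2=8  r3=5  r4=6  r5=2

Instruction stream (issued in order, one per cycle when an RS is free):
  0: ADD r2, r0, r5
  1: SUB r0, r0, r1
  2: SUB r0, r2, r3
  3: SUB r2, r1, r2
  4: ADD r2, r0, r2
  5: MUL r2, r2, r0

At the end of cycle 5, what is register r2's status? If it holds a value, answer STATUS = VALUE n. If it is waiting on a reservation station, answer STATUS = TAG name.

STATUS = TAG Add2

cycle 1: issue ADD r2<-Add1 // r0:6,r1:5,r2:Add1,r3:5,r4:6,r5:2
cycle 2: issue SUB r0<-Add2 // r0:Add2,r1:5,r2:Add1,r3:5,r4:6,r5:2
cycle 3: issue SUB r0<-Add3 // r0:Add3,r1:5,r2:Add1,r3:5,r4:6,r5:2
cycle 4: CDB Add1=8; issue SUB r2<-Add1 // r0:Add3,r1:5,r2:Add1,r3:5,r4:6,r5:2
cycle 5: CDB Add2=1; issue ADD r2<-Add2 // r0:Add3,r1:5,r2:Add2,r3:5,r4:6,r5:2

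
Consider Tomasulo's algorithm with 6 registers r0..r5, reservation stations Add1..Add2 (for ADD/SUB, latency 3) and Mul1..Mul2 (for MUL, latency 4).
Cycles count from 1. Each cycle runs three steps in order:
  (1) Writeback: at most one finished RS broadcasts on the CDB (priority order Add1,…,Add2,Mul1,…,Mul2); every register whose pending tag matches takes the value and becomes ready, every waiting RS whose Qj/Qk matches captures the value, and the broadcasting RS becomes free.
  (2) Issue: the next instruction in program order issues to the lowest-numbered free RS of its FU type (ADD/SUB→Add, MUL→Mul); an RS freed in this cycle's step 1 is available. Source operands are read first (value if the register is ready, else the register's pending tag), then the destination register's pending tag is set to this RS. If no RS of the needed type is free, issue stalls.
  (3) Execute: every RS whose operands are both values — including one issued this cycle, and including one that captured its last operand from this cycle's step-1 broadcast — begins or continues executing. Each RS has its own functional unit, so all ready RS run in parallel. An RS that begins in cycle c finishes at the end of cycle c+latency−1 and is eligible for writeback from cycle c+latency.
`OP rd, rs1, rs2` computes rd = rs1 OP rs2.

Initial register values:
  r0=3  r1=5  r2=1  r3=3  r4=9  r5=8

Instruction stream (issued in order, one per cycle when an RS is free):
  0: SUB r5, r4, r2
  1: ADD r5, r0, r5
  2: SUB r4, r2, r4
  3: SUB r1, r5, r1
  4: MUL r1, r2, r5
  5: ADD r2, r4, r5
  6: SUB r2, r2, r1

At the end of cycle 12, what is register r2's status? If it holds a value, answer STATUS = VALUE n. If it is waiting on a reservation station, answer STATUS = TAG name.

  c1: issue SUB r5<-Add1  regs: r0:3,r1:5,r2:1,r3:3,r4:9,r5:Add1
  c2: issue ADD r5<-Add2  regs: r0:3,r1:5,r2:1,r3:3,r4:9,r5:Add2
  c3: stall  regs: r0:3,r1:5,r2:1,r3:3,r4:9,r5:Add2
  c4: CDB Add1=8; issue SUB r4<-Add1  regs: r0:3,r1:5,r2:1,r3:3,r4:Add1,r5:Add2
  c5: stall  regs: r0:3,r1:5,r2:1,r3:3,r4:Add1,r5:Add2
  c6: stall  regs: r0:3,r1:5,r2:1,r3:3,r4:Add1,r5:Add2
  c7: CDB Add1=-8; issue SUB r1<-Add1  regs: r0:3,r1:Add1,r2:1,r3:3,r4:-8,r5:Add2
  c8: CDB Add2=11; issue MUL r1<-Mul1  regs: r0:3,r1:Mul1,r2:1,r3:3,r4:-8,r5:11
  c9: issue ADD r2<-Add2  regs: r0:3,r1:Mul1,r2:Add2,r3:3,r4:-8,r5:11
  c10: stall  regs: r0:3,r1:Mul1,r2:Add2,r3:3,r4:-8,r5:11
  c11: CDB Add1=6; issue SUB r2<-Add1  regs: r0:3,r1:Mul1,r2:Add1,r3:3,r4:-8,r5:11
  c12: CDB Add2=3  regs: r0:3,r1:Mul1,r2:Add1,r3:3,r4:-8,r5:11

STATUS = TAG Add1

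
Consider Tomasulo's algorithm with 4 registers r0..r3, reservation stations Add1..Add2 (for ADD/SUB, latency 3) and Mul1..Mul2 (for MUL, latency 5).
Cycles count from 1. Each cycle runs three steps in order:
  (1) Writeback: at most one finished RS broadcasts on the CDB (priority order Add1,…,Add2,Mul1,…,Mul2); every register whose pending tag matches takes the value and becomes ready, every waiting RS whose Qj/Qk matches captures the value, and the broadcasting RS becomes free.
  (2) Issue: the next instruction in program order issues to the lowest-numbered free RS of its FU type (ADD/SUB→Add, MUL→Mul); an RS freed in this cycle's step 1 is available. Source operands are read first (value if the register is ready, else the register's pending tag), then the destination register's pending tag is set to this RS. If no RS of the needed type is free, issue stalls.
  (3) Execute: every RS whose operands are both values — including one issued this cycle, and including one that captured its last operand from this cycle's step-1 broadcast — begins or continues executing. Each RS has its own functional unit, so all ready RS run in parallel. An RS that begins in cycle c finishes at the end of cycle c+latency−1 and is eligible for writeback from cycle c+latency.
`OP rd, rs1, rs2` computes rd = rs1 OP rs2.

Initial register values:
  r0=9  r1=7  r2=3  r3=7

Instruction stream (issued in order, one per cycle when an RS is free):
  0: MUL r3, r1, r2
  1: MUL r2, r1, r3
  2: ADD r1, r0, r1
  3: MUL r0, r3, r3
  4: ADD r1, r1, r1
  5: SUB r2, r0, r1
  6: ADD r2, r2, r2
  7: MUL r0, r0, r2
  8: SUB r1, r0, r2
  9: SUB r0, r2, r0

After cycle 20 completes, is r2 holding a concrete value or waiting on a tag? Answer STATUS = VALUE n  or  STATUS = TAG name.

STATUS = VALUE 818

c1: issue MUL r3<-Mul1 | r0:9,r1:7,r2:3,r3:Mul1
c2: issue MUL r2<-Mul2 | r0:9,r1:7,r2:Mul2,r3:Mul1
c3: issue ADD r1<-Add1 | r0:9,r1:Add1,r2:Mul2,r3:Mul1
c4: stall | r0:9,r1:Add1,r2:Mul2,r3:Mul1
c5: stall | r0:9,r1:Add1,r2:Mul2,r3:Mul1
c6: CDB Add1=16; stall | r0:9,r1:16,r2:Mul2,r3:Mul1
c7: CDB Mul1=21; issue MUL r0<-Mul1 | r0:Mul1,r1:16,r2:Mul2,r3:21
c8: issue ADD r1<-Add1 | r0:Mul1,r1:Add1,r2:Mul2,r3:21
c9: issue SUB r2<-Add2 | r0:Mul1,r1:Add1,r2:Add2,r3:21
c10: stall | r0:Mul1,r1:Add1,r2:Add2,r3:21
c11: CDB Add1=32; issue ADD r2<-Add1 | r0:Mul1,r1:32,r2:Add1,r3:21
c12: CDB Mul1=441; issue MUL r0<-Mul1 | r0:Mul1,r1:32,r2:Add1,r3:21
c13: CDB Mul2=147; stall | r0:Mul1,r1:32,r2:Add1,r3:21
c14: stall | r0:Mul1,r1:32,r2:Add1,r3:21
c15: CDB Add2=409; issue SUB r1<-Add2 | r0:Mul1,r1:Add2,r2:Add1,r3:21
c16: stall | r0:Mul1,r1:Add2,r2:Add1,r3:21
c17: stall | r0:Mul1,r1:Add2,r2:Add1,r3:21
c18: CDB Add1=818; issue SUB r0<-Add1 | r0:Add1,r1:Add2,r2:818,r3:21
c19: - | r0:Add1,r1:Add2,r2:818,r3:21
c20: - | r0:Add1,r1:Add2,r2:818,r3:21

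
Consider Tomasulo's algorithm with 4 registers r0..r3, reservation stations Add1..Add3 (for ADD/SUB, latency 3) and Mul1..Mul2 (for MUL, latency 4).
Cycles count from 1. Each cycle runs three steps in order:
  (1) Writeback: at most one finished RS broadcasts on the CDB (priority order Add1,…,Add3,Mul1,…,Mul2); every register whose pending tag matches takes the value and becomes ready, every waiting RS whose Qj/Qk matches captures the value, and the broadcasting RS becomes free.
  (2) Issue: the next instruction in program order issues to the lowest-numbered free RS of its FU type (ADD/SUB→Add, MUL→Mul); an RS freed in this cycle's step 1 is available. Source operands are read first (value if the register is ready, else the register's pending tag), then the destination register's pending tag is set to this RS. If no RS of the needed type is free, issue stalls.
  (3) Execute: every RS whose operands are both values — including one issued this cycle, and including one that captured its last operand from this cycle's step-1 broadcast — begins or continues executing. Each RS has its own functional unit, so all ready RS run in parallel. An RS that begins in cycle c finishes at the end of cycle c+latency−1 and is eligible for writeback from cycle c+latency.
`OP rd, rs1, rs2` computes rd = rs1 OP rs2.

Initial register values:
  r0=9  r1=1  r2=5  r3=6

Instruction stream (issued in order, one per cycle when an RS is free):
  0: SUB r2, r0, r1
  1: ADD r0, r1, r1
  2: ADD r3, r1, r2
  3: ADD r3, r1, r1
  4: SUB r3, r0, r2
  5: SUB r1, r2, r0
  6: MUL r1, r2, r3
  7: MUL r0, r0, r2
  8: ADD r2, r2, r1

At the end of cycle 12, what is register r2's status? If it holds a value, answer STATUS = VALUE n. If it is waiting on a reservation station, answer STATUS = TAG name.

  c1: issue SUB r2<-Add1  regs: r0:9,r1:1,r2:Add1,r3:6
  c2: issue ADD r0<-Add2  regs: r0:Add2,r1:1,r2:Add1,r3:6
  c3: issue ADD r3<-Add3  regs: r0:Add2,r1:1,r2:Add1,r3:Add3
  c4: CDB Add1=8; issue ADD r3<-Add1  regs: r0:Add2,r1:1,r2:8,r3:Add1
  c5: CDB Add2=2; issue SUB r3<-Add2  regs: r0:2,r1:1,r2:8,r3:Add2
  c6: stall  regs: r0:2,r1:1,r2:8,r3:Add2
  c7: CDB Add1=2; issue SUB r1<-Add1  regs: r0:2,r1:Add1,r2:8,r3:Add2
  c8: CDB Add2=-6; issue MUL r1<-Mul1  regs: r0:2,r1:Mul1,r2:8,r3:-6
  c9: CDB Add3=9; issue MUL r0<-Mul2  regs: r0:Mul2,r1:Mul1,r2:8,r3:-6
  c10: CDB Add1=6; issue ADD r2<-Add1  regs: r0:Mul2,r1:Mul1,r2:Add1,r3:-6
  c11: -  regs: r0:Mul2,r1:Mul1,r2:Add1,r3:-6
  c12: CDB Mul1=-48  regs: r0:Mul2,r1:-48,r2:Add1,r3:-6

STATUS = TAG Add1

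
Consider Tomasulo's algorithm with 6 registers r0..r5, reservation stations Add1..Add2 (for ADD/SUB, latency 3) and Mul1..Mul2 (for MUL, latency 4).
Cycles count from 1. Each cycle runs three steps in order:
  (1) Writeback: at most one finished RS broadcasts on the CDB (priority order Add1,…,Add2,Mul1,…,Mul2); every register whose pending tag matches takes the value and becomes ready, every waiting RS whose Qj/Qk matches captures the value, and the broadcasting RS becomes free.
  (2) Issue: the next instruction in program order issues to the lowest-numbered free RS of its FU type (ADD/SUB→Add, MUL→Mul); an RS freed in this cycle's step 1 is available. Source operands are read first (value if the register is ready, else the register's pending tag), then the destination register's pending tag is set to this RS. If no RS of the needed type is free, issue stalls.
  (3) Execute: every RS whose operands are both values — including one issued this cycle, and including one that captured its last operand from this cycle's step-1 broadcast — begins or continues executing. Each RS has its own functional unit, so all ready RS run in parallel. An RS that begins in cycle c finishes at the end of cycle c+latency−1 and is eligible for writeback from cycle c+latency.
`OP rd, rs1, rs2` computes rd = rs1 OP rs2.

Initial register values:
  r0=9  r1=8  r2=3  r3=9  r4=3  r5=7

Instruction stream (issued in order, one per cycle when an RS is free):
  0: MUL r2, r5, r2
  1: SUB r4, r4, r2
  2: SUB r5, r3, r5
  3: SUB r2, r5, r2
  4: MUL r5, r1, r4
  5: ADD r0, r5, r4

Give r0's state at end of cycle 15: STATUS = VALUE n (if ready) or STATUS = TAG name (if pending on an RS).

STATUS = VALUE -162

c1: issue MUL r2<-Mul1 | r0:9,r1:8,r2:Mul1,r3:9,r4:3,r5:7
c2: issue SUB r4<-Add1 | r0:9,r1:8,r2:Mul1,r3:9,r4:Add1,r5:7
c3: issue SUB r5<-Add2 | r0:9,r1:8,r2:Mul1,r3:9,r4:Add1,r5:Add2
c4: stall | r0:9,r1:8,r2:Mul1,r3:9,r4:Add1,r5:Add2
c5: CDB Mul1=21; stall | r0:9,r1:8,r2:21,r3:9,r4:Add1,r5:Add2
c6: CDB Add2=2; issue SUB r2<-Add2 | r0:9,r1:8,r2:Add2,r3:9,r4:Add1,r5:2
c7: issue MUL r5<-Mul1 | r0:9,r1:8,r2:Add2,r3:9,r4:Add1,r5:Mul1
c8: CDB Add1=-18; issue ADD r0<-Add1 | r0:Add1,r1:8,r2:Add2,r3:9,r4:-18,r5:Mul1
c9: CDB Add2=-19 | r0:Add1,r1:8,r2:-19,r3:9,r4:-18,r5:Mul1
c10: - | r0:Add1,r1:8,r2:-19,r3:9,r4:-18,r5:Mul1
c11: - | r0:Add1,r1:8,r2:-19,r3:9,r4:-18,r5:Mul1
c12: CDB Mul1=-144 | r0:Add1,r1:8,r2:-19,r3:9,r4:-18,r5:-144
c13: - | r0:Add1,r1:8,r2:-19,r3:9,r4:-18,r5:-144
c14: - | r0:Add1,r1:8,r2:-19,r3:9,r4:-18,r5:-144
c15: CDB Add1=-162 | r0:-162,r1:8,r2:-19,r3:9,r4:-18,r5:-144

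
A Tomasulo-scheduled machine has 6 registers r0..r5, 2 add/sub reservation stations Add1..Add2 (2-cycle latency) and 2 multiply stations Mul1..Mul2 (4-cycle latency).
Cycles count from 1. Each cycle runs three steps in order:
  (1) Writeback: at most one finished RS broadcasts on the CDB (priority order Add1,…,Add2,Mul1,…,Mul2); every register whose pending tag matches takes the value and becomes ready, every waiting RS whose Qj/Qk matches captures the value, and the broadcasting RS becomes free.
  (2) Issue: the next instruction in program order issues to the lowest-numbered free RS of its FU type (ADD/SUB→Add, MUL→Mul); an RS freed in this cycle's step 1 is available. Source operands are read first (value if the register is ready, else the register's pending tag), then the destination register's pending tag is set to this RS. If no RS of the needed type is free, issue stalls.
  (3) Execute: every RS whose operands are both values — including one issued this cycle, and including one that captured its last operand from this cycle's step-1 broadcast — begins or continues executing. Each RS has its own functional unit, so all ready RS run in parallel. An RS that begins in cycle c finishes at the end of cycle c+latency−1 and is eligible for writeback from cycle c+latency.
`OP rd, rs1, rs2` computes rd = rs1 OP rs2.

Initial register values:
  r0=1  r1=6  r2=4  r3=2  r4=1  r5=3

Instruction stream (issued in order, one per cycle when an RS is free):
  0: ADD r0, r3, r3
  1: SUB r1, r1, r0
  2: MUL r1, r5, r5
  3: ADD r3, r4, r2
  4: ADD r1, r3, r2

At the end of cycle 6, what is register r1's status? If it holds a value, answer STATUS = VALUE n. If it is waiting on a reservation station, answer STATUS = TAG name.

cycle 1: issue ADD r0<-Add1 // r0:Add1,r1:6,r2:4,r3:2,r4:1,r5:3
cycle 2: issue SUB r1<-Add2 // r0:Add1,r1:Add2,r2:4,r3:2,r4:1,r5:3
cycle 3: CDB Add1=4; issue MUL r1<-Mul1 // r0:4,r1:Mul1,r2:4,r3:2,r4:1,r5:3
cycle 4: issue ADD r3<-Add1 // r0:4,r1:Mul1,r2:4,r3:Add1,r4:1,r5:3
cycle 5: CDB Add2=2; issue ADD r1<-Add2 // r0:4,r1:Add2,r2:4,r3:Add1,r4:1,r5:3
cycle 6: CDB Add1=5 // r0:4,r1:Add2,r2:4,r3:5,r4:1,r5:3

STATUS = TAG Add2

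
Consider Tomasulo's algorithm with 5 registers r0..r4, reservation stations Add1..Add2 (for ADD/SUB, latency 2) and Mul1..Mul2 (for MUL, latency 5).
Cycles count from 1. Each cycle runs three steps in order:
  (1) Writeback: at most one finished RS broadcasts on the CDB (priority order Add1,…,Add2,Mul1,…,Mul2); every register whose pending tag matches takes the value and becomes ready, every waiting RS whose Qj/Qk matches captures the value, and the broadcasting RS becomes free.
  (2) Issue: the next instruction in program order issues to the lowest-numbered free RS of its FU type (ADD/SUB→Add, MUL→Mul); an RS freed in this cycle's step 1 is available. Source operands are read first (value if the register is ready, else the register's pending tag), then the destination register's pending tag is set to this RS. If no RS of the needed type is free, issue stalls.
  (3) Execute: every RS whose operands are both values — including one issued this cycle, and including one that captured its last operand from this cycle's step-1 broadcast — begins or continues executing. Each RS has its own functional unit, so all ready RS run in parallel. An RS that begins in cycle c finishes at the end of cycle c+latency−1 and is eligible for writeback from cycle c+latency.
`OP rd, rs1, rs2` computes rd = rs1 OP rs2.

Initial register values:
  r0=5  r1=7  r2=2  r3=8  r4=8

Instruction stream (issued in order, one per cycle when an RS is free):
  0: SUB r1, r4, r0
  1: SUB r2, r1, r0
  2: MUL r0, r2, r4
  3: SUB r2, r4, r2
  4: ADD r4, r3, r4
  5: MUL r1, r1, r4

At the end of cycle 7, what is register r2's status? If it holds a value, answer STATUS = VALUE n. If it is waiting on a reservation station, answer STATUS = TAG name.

c1: issue SUB r1<-Add1 | r0:5,r1:Add1,r2:2,r3:8,r4:8
c2: issue SUB r2<-Add2 | r0:5,r1:Add1,r2:Add2,r3:8,r4:8
c3: CDB Add1=3; issue MUL r0<-Mul1 | r0:Mul1,r1:3,r2:Add2,r3:8,r4:8
c4: issue SUB r2<-Add1 | r0:Mul1,r1:3,r2:Add1,r3:8,r4:8
c5: CDB Add2=-2; issue ADD r4<-Add2 | r0:Mul1,r1:3,r2:Add1,r3:8,r4:Add2
c6: issue MUL r1<-Mul2 | r0:Mul1,r1:Mul2,r2:Add1,r3:8,r4:Add2
c7: CDB Add1=10 | r0:Mul1,r1:Mul2,r2:10,r3:8,r4:Add2

STATUS = VALUE 10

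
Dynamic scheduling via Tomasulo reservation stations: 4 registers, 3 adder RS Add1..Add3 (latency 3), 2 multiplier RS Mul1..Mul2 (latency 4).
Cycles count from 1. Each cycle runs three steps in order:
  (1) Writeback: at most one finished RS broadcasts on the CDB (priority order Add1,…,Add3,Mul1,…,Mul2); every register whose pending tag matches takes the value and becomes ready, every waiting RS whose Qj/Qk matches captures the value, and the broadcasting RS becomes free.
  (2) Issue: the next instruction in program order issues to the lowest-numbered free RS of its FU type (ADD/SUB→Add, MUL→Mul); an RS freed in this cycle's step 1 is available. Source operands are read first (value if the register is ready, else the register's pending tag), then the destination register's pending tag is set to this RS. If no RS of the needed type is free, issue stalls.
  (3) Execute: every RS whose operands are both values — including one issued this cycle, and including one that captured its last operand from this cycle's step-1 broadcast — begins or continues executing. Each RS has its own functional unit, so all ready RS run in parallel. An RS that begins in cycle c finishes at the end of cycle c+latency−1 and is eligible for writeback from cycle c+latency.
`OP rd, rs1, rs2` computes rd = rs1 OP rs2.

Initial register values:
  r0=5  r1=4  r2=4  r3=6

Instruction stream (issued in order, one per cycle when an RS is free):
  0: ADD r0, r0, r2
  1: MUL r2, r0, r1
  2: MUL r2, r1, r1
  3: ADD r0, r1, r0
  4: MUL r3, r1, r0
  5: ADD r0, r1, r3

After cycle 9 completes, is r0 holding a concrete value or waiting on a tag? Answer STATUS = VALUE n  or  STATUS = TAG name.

c1: issue ADD r0<-Add1 | r0:Add1,r1:4,r2:4,r3:6
c2: issue MUL r2<-Mul1 | r0:Add1,r1:4,r2:Mul1,r3:6
c3: issue MUL r2<-Mul2 | r0:Add1,r1:4,r2:Mul2,r3:6
c4: CDB Add1=9; issue ADD r0<-Add1 | r0:Add1,r1:4,r2:Mul2,r3:6
c5: stall | r0:Add1,r1:4,r2:Mul2,r3:6
c6: stall | r0:Add1,r1:4,r2:Mul2,r3:6
c7: CDB Add1=13; stall | r0:13,r1:4,r2:Mul2,r3:6
c8: CDB Mul1=36; issue MUL r3<-Mul1 | r0:13,r1:4,r2:Mul2,r3:Mul1
c9: CDB Mul2=16; issue ADD r0<-Add1 | r0:Add1,r1:4,r2:16,r3:Mul1

STATUS = TAG Add1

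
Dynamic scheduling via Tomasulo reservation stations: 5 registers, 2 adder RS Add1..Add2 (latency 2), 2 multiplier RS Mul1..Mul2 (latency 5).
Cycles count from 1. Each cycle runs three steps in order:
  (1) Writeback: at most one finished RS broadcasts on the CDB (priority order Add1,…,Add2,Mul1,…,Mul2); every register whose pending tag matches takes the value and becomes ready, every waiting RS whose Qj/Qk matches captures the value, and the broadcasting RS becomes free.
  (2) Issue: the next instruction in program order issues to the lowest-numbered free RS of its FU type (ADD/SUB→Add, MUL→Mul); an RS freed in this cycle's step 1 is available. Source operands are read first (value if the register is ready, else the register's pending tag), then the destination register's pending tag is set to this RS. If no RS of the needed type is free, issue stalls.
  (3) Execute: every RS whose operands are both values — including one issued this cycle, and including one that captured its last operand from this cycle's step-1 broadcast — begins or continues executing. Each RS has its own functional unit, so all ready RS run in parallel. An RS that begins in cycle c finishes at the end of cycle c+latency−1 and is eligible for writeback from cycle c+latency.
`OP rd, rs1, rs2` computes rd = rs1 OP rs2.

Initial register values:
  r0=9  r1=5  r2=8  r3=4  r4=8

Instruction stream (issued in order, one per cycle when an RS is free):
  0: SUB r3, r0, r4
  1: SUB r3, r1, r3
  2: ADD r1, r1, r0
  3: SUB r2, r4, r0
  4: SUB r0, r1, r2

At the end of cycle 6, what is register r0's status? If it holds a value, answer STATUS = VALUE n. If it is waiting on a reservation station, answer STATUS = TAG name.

cycle 1: issue SUB r3<-Add1 // r0:9,r1:5,r2:8,r3:Add1,r4:8
cycle 2: issue SUB r3<-Add2 // r0:9,r1:5,r2:8,r3:Add2,r4:8
cycle 3: CDB Add1=1; issue ADD r1<-Add1 // r0:9,r1:Add1,r2:8,r3:Add2,r4:8
cycle 4: stall // r0:9,r1:Add1,r2:8,r3:Add2,r4:8
cycle 5: CDB Add1=14; issue SUB r2<-Add1 // r0:9,r1:14,r2:Add1,r3:Add2,r4:8
cycle 6: CDB Add2=4; issue SUB r0<-Add2 // r0:Add2,r1:14,r2:Add1,r3:4,r4:8

STATUS = TAG Add2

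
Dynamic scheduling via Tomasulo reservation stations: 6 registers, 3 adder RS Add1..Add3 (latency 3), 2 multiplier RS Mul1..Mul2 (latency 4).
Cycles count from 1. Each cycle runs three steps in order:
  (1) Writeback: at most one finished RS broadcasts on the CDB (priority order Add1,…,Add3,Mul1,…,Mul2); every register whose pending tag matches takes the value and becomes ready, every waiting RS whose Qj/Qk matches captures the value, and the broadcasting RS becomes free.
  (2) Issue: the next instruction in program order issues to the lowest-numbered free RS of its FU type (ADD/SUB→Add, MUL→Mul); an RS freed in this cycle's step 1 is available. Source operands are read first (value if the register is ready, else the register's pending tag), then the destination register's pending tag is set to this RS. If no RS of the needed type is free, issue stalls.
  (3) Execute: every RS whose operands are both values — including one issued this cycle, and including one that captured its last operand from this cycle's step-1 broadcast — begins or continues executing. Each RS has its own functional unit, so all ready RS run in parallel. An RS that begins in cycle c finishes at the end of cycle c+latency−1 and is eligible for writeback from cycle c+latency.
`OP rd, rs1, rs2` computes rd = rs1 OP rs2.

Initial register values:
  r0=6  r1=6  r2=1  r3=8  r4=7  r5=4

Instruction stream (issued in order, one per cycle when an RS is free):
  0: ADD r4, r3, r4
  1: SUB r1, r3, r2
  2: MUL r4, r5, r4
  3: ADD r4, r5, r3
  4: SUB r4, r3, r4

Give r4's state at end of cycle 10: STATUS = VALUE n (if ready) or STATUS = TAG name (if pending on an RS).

cycle 1: issue ADD r4<-Add1 // r0:6,r1:6,r2:1,r3:8,r4:Add1,r5:4
cycle 2: issue SUB r1<-Add2 // r0:6,r1:Add2,r2:1,r3:8,r4:Add1,r5:4
cycle 3: issue MUL r4<-Mul1 // r0:6,r1:Add2,r2:1,r3:8,r4:Mul1,r5:4
cycle 4: CDB Add1=15; issue ADD r4<-Add1 // r0:6,r1:Add2,r2:1,r3:8,r4:Add1,r5:4
cycle 5: CDB Add2=7; issue SUB r4<-Add2 // r0:6,r1:7,r2:1,r3:8,r4:Add2,r5:4
cycle 6: - // r0:6,r1:7,r2:1,r3:8,r4:Add2,r5:4
cycle 7: CDB Add1=12 // r0:6,r1:7,r2:1,r3:8,r4:Add2,r5:4
cycle 8: CDB Mul1=60 // r0:6,r1:7,r2:1,r3:8,r4:Add2,r5:4
cycle 9: - // r0:6,r1:7,r2:1,r3:8,r4:Add2,r5:4
cycle 10: CDB Add2=-4 // r0:6,r1:7,r2:1,r3:8,r4:-4,r5:4

STATUS = VALUE -4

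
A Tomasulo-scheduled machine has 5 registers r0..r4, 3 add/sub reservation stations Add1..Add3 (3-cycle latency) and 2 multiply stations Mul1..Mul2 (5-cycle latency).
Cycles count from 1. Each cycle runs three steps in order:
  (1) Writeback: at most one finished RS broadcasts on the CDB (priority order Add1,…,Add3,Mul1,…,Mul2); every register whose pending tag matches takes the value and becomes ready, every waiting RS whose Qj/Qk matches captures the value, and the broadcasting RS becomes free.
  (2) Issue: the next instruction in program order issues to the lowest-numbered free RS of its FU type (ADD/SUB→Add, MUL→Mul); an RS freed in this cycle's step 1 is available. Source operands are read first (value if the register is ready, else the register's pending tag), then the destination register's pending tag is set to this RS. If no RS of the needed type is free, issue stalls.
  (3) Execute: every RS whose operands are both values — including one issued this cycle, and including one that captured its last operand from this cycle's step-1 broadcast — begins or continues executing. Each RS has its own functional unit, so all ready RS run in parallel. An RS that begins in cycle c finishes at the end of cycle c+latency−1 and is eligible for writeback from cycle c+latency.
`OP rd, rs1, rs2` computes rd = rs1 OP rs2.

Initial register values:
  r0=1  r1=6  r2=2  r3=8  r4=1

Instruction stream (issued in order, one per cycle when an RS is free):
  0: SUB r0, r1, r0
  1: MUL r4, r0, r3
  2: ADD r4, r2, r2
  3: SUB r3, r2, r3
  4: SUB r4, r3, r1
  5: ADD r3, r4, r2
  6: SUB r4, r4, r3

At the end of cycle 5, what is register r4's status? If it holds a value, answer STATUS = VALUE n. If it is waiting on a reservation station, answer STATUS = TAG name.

cycle 1: issue SUB r0<-Add1 // r0:Add1,r1:6,r2:2,r3:8,r4:1
cycle 2: issue MUL r4<-Mul1 // r0:Add1,r1:6,r2:2,r3:8,r4:Mul1
cycle 3: issue ADD r4<-Add2 // r0:Add1,r1:6,r2:2,r3:8,r4:Add2
cycle 4: CDB Add1=5; issue SUB r3<-Add1 // r0:5,r1:6,r2:2,r3:Add1,r4:Add2
cycle 5: issue SUB r4<-Add3 // r0:5,r1:6,r2:2,r3:Add1,r4:Add3

STATUS = TAG Add3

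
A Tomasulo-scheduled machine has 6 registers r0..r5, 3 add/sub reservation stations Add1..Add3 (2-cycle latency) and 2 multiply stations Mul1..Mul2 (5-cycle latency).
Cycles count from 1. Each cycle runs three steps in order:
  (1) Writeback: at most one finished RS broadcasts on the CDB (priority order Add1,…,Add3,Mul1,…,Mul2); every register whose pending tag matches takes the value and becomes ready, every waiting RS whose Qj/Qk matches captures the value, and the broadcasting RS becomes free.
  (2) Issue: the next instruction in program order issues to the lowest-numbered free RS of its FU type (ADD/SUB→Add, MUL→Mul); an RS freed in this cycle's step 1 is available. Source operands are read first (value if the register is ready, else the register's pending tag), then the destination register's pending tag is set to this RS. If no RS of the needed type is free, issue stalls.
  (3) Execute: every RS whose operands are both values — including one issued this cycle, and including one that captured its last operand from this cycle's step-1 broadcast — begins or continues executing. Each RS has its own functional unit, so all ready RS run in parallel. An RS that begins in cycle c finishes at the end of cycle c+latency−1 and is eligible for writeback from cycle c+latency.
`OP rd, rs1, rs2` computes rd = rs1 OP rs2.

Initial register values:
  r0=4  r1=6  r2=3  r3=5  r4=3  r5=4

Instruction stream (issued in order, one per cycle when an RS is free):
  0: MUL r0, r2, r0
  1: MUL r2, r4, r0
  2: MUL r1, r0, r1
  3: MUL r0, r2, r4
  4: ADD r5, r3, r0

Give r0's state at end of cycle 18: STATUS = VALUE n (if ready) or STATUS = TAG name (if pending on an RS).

STATUS = VALUE 108

  c1: issue MUL r0<-Mul1  regs: r0:Mul1,r1:6,r2:3,r3:5,r4:3,r5:4
  c2: issue MUL r2<-Mul2  regs: r0:Mul1,r1:6,r2:Mul2,r3:5,r4:3,r5:4
  c3: stall  regs: r0:Mul1,r1:6,r2:Mul2,r3:5,r4:3,r5:4
  c4: stall  regs: r0:Mul1,r1:6,r2:Mul2,r3:5,r4:3,r5:4
  c5: stall  regs: r0:Mul1,r1:6,r2:Mul2,r3:5,r4:3,r5:4
  c6: CDB Mul1=12; issue MUL r1<-Mul1  regs: r0:12,r1:Mul1,r2:Mul2,r3:5,r4:3,r5:4
  c7: stall  regs: r0:12,r1:Mul1,r2:Mul2,r3:5,r4:3,r5:4
  c8: stall  regs: r0:12,r1:Mul1,r2:Mul2,r3:5,r4:3,r5:4
  c9: stall  regs: r0:12,r1:Mul1,r2:Mul2,r3:5,r4:3,r5:4
  c10: stall  regs: r0:12,r1:Mul1,r2:Mul2,r3:5,r4:3,r5:4
  c11: CDB Mul1=72; issue MUL r0<-Mul1  regs: r0:Mul1,r1:72,r2:Mul2,r3:5,r4:3,r5:4
  c12: CDB Mul2=36; issue ADD r5<-Add1  regs: r0:Mul1,r1:72,r2:36,r3:5,r4:3,r5:Add1
  c13: -  regs: r0:Mul1,r1:72,r2:36,r3:5,r4:3,r5:Add1
  c14: -  regs: r0:Mul1,r1:72,r2:36,r3:5,r4:3,r5:Add1
  c15: -  regs: r0:Mul1,r1:72,r2:36,r3:5,r4:3,r5:Add1
  c16: -  regs: r0:Mul1,r1:72,r2:36,r3:5,r4:3,r5:Add1
  c17: CDB Mul1=108  regs: r0:108,r1:72,r2:36,r3:5,r4:3,r5:Add1
  c18: -  regs: r0:108,r1:72,r2:36,r3:5,r4:3,r5:Add1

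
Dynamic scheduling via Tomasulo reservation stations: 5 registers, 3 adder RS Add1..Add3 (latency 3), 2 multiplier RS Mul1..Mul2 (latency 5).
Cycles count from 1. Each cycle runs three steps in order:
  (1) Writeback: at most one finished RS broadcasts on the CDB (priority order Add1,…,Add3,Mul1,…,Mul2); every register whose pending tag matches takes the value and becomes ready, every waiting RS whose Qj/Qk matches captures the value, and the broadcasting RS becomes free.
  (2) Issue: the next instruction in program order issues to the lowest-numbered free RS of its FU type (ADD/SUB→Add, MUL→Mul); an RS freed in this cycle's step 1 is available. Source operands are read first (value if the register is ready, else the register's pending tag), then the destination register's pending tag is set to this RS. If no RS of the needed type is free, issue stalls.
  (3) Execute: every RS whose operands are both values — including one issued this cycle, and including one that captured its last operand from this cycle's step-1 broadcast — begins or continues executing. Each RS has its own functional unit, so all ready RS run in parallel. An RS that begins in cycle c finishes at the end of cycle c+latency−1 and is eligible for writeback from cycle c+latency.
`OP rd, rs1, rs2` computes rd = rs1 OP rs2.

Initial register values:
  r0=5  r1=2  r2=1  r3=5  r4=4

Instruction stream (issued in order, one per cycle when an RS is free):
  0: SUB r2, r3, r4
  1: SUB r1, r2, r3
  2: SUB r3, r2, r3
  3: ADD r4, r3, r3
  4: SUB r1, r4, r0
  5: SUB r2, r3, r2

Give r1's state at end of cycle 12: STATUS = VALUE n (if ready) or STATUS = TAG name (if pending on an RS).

STATUS = TAG Add2

cycle 1: issue SUB r2<-Add1 // r0:5,r1:2,r2:Add1,r3:5,r4:4
cycle 2: issue SUB r1<-Add2 // r0:5,r1:Add2,r2:Add1,r3:5,r4:4
cycle 3: issue SUB r3<-Add3 // r0:5,r1:Add2,r2:Add1,r3:Add3,r4:4
cycle 4: CDB Add1=1; issue ADD r4<-Add1 // r0:5,r1:Add2,r2:1,r3:Add3,r4:Add1
cycle 5: stall // r0:5,r1:Add2,r2:1,r3:Add3,r4:Add1
cycle 6: stall // r0:5,r1:Add2,r2:1,r3:Add3,r4:Add1
cycle 7: CDB Add2=-4; issue SUB r1<-Add2 // r0:5,r1:Add2,r2:1,r3:Add3,r4:Add1
cycle 8: CDB Add3=-4; issue SUB r2<-Add3 // r0:5,r1:Add2,r2:Add3,r3:-4,r4:Add1
cycle 9: - // r0:5,r1:Add2,r2:Add3,r3:-4,r4:Add1
cycle 10: - // r0:5,r1:Add2,r2:Add3,r3:-4,r4:Add1
cycle 11: CDB Add1=-8 // r0:5,r1:Add2,r2:Add3,r3:-4,r4:-8
cycle 12: CDB Add3=-5 // r0:5,r1:Add2,r2:-5,r3:-4,r4:-8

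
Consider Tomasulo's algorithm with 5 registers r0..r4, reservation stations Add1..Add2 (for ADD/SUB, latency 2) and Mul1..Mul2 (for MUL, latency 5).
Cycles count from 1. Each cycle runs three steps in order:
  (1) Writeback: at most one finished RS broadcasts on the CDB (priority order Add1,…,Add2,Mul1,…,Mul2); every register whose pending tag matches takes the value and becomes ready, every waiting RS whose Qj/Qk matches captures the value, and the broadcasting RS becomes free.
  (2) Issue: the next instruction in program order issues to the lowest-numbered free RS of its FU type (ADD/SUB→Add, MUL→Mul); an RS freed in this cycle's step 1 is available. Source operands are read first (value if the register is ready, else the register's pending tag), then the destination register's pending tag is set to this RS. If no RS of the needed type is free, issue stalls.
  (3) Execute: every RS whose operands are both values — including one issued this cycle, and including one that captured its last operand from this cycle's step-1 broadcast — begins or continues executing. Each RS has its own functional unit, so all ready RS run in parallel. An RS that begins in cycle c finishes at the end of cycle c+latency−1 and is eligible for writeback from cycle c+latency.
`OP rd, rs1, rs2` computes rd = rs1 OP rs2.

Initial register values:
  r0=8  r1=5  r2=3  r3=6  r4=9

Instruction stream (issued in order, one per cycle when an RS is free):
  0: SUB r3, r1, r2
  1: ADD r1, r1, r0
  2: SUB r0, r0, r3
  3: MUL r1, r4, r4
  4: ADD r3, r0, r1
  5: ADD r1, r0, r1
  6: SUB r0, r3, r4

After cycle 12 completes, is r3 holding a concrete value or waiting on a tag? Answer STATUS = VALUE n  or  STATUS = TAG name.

STATUS = VALUE 87

cycle 1: issue SUB r3<-Add1 // r0:8,r1:5,r2:3,r3:Add1,r4:9
cycle 2: issue ADD r1<-Add2 // r0:8,r1:Add2,r2:3,r3:Add1,r4:9
cycle 3: CDB Add1=2; issue SUB r0<-Add1 // r0:Add1,r1:Add2,r2:3,r3:2,r4:9
cycle 4: CDB Add2=13; issue MUL r1<-Mul1 // r0:Add1,r1:Mul1,r2:3,r3:2,r4:9
cycle 5: CDB Add1=6; issue ADD r3<-Add1 // r0:6,r1:Mul1,r2:3,r3:Add1,r4:9
cycle 6: issue ADD r1<-Add2 // r0:6,r1:Add2,r2:3,r3:Add1,r4:9
cycle 7: stall // r0:6,r1:Add2,r2:3,r3:Add1,r4:9
cycle 8: stall // r0:6,r1:Add2,r2:3,r3:Add1,r4:9
cycle 9: CDB Mul1=81; stall // r0:6,r1:Add2,r2:3,r3:Add1,r4:9
cycle 10: stall // r0:6,r1:Add2,r2:3,r3:Add1,r4:9
cycle 11: CDB Add1=87; issue SUB r0<-Add1 // r0:Add1,r1:Add2,r2:3,r3:87,r4:9
cycle 12: CDB Add2=87 // r0:Add1,r1:87,r2:3,r3:87,r4:9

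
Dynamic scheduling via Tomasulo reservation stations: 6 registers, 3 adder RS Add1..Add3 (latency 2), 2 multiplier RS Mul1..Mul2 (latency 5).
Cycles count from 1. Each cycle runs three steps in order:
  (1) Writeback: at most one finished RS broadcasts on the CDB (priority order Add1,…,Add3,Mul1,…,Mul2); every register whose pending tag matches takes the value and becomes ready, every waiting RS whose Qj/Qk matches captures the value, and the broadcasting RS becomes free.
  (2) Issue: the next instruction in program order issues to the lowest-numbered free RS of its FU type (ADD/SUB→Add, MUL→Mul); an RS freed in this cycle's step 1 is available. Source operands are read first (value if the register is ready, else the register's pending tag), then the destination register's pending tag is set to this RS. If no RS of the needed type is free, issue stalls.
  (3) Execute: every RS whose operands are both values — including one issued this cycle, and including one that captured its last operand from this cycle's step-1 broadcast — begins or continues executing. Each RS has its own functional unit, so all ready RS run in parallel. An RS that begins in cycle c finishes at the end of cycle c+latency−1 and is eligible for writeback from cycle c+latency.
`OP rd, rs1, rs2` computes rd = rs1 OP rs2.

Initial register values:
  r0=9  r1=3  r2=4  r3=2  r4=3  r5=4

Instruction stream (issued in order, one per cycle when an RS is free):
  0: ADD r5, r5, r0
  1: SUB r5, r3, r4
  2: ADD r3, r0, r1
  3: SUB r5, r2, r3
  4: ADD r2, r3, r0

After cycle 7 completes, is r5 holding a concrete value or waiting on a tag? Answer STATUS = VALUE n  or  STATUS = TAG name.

cycle 1: issue ADD r5<-Add1 // r0:9,r1:3,r2:4,r3:2,r4:3,r5:Add1
cycle 2: issue SUB r5<-Add2 // r0:9,r1:3,r2:4,r3:2,r4:3,r5:Add2
cycle 3: CDB Add1=13; issue ADD r3<-Add1 // r0:9,r1:3,r2:4,r3:Add1,r4:3,r5:Add2
cycle 4: CDB Add2=-1; issue SUB r5<-Add2 // r0:9,r1:3,r2:4,r3:Add1,r4:3,r5:Add2
cycle 5: CDB Add1=12; issue ADD r2<-Add1 // r0:9,r1:3,r2:Add1,r3:12,r4:3,r5:Add2
cycle 6: - // r0:9,r1:3,r2:Add1,r3:12,r4:3,r5:Add2
cycle 7: CDB Add1=21 // r0:9,r1:3,r2:21,r3:12,r4:3,r5:Add2

STATUS = TAG Add2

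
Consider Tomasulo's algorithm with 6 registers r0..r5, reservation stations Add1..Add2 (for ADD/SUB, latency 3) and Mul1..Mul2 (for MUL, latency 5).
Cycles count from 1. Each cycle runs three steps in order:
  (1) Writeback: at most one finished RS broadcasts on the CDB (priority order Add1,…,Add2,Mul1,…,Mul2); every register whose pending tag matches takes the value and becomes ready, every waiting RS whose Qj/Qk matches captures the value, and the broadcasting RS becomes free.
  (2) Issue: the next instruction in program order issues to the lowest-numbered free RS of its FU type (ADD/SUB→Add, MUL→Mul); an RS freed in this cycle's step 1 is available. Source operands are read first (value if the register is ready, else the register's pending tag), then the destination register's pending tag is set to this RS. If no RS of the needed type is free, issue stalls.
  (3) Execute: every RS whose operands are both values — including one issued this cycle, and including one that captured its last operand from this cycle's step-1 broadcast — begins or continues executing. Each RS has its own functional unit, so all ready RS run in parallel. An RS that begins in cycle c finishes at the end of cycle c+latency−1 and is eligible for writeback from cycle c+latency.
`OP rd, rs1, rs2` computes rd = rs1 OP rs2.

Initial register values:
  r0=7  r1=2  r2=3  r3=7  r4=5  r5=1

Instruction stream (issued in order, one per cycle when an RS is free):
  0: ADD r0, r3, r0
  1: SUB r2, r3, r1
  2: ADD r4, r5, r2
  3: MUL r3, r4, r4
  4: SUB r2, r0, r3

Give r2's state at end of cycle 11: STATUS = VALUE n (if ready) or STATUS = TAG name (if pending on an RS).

STATUS = TAG Add2

cycle 1: issue ADD r0<-Add1 // r0:Add1,r1:2,r2:3,r3:7,r4:5,r5:1
cycle 2: issue SUB r2<-Add2 // r0:Add1,r1:2,r2:Add2,r3:7,r4:5,r5:1
cycle 3: stall // r0:Add1,r1:2,r2:Add2,r3:7,r4:5,r5:1
cycle 4: CDB Add1=14; issue ADD r4<-Add1 // r0:14,r1:2,r2:Add2,r3:7,r4:Add1,r5:1
cycle 5: CDB Add2=5; issue MUL r3<-Mul1 // r0:14,r1:2,r2:5,r3:Mul1,r4:Add1,r5:1
cycle 6: issue SUB r2<-Add2 // r0:14,r1:2,r2:Add2,r3:Mul1,r4:Add1,r5:1
cycle 7: - // r0:14,r1:2,r2:Add2,r3:Mul1,r4:Add1,r5:1
cycle 8: CDB Add1=6 // r0:14,r1:2,r2:Add2,r3:Mul1,r4:6,r5:1
cycle 9: - // r0:14,r1:2,r2:Add2,r3:Mul1,r4:6,r5:1
cycle 10: - // r0:14,r1:2,r2:Add2,r3:Mul1,r4:6,r5:1
cycle 11: - // r0:14,r1:2,r2:Add2,r3:Mul1,r4:6,r5:1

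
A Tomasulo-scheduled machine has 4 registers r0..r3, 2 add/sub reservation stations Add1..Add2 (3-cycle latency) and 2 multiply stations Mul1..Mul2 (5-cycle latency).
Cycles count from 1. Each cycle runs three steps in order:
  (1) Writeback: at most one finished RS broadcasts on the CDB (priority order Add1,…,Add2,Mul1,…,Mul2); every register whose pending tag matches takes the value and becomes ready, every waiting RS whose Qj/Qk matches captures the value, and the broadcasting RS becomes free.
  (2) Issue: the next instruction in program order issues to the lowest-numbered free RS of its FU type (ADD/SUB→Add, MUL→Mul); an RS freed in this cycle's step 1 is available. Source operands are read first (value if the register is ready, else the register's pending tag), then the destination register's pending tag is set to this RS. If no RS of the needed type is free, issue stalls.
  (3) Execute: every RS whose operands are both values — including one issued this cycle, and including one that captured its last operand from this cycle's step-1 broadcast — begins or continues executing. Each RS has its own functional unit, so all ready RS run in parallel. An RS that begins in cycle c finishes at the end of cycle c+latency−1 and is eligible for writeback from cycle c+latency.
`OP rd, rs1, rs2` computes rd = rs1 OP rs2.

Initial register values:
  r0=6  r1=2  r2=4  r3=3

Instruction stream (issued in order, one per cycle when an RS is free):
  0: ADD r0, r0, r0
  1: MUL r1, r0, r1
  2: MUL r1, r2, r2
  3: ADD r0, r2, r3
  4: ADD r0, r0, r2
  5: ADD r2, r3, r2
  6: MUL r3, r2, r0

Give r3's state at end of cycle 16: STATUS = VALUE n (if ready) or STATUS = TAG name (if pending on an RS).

STATUS = VALUE 77

  c1: issue ADD r0<-Add1  regs: r0:Add1,r1:2,r2:4,r3:3
  c2: issue MUL r1<-Mul1  regs: r0:Add1,r1:Mul1,r2:4,r3:3
  c3: issue MUL r1<-Mul2  regs: r0:Add1,r1:Mul2,r2:4,r3:3
  c4: CDB Add1=12; issue ADD r0<-Add1  regs: r0:Add1,r1:Mul2,r2:4,r3:3
  c5: issue ADD r0<-Add2  regs: r0:Add2,r1:Mul2,r2:4,r3:3
  c6: stall  regs: r0:Add2,r1:Mul2,r2:4,r3:3
  c7: CDB Add1=7; issue ADD r2<-Add1  regs: r0:Add2,r1:Mul2,r2:Add1,r3:3
  c8: CDB Mul2=16; issue MUL r3<-Mul2  regs: r0:Add2,r1:16,r2:Add1,r3:Mul2
  c9: CDB Mul1=24  regs: r0:Add2,r1:16,r2:Add1,r3:Mul2
  c10: CDB Add1=7  regs: r0:Add2,r1:16,r2:7,r3:Mul2
  c11: CDB Add2=11  regs: r0:11,r1:16,r2:7,r3:Mul2
  c12: -  regs: r0:11,r1:16,r2:7,r3:Mul2
  c13: -  regs: r0:11,r1:16,r2:7,r3:Mul2
  c14: -  regs: r0:11,r1:16,r2:7,r3:Mul2
  c15: -  regs: r0:11,r1:16,r2:7,r3:Mul2
  c16: CDB Mul2=77  regs: r0:11,r1:16,r2:7,r3:77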